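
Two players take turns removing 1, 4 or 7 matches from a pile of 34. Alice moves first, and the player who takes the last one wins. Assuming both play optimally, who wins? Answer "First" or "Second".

i:   0  1  2  3  4  5  6  7  8  9 10 11 12 13 14 15 16 17 18 19 20 21 22 23 24 25 26 27 28 29 30 31 32 33 34
     L  W  L  W  W  L  W  W  L  W  L  W  W  L  W  W  L  W  L  W  W  L  W  W  L  W  L  W  W  L  W  W  L  W  L
Position 34 is L, so the second player wins.

Second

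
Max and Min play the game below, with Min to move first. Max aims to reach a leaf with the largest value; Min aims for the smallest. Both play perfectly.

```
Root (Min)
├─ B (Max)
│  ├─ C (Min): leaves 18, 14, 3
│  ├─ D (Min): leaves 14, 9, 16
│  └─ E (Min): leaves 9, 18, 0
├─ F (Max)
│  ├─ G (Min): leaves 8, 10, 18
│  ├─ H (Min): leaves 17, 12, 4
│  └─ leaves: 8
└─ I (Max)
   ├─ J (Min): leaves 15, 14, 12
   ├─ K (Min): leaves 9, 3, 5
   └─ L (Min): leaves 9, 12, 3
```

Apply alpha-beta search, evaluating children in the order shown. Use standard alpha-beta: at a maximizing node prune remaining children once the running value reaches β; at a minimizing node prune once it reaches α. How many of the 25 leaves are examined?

17

C [α=-∞,β=+∞]: v=3
D [α=3,β=+∞]: v=9
E [α=9,β=+∞]: v=9 after child 1 ≤ α → α-cutoff, skip 2
B [α=-∞,β=+∞]: v=9
G [α=-∞,β=9]: v=8
H [α=8,β=9]: v=4
F [α=-∞,β=9]: v=8
J [α=-∞,β=8]: v=12
I [α=-∞,β=8]: v=12 after child 1 ≥ β → β-cutoff, skip 2
Root [α=-∞,β=+∞]: v=8
Leaves evaluated: 17 of 25.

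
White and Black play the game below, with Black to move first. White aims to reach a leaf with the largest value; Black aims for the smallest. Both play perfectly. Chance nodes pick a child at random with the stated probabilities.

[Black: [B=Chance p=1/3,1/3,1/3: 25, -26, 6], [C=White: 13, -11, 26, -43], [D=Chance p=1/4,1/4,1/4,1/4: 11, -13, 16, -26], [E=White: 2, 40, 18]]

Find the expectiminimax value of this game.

-3

B (Chance): 1/3·25 + 1/3·-26 + 1/3·6 = 1.67
C (White): max(13, -11, 26, -43) = 26
D (Chance): 1/4·11 + 1/4·-13 + 1/4·16 + 1/4·-26 = -3
E (White): max(2, 40, 18) = 40
Root (Black): min(1.67, 26, -3, 40) = -3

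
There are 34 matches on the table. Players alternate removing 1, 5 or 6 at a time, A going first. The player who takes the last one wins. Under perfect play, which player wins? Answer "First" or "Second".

i:   0  1  2  3  4  5  6  7  8  9 10 11 12 13 14 15 16 17 18 19 20 21 22 23 24 25 26 27 28 29 30 31 32 33 34
     L  W  L  W  L  W  W  W  W  W  W  L  W  L  W  L  W  W  W  W  W  W  L  W  L  W  L  W  W  W  W  W  W  L  W
Position 34 is W, so the first player wins.

First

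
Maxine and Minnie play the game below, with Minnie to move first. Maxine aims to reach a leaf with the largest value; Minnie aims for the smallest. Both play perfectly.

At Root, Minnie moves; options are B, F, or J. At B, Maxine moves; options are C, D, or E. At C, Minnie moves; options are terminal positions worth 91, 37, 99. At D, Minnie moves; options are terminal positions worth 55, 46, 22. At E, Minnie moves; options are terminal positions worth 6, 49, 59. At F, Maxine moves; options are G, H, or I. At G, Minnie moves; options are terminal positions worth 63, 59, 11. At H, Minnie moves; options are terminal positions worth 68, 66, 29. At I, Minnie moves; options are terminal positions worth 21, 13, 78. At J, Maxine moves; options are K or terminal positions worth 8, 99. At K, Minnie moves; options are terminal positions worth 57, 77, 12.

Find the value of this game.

C (Minnie): min(91, 37, 99) = 37
D (Minnie): min(55, 46, 22) = 22
E (Minnie): min(6, 49, 59) = 6
B (Maxine): max(37, 22, 6) = 37
G (Minnie): min(63, 59, 11) = 11
H (Minnie): min(68, 66, 29) = 29
I (Minnie): min(21, 13, 78) = 13
F (Maxine): max(11, 29, 13) = 29
K (Minnie): min(57, 77, 12) = 12
J (Maxine): max(12, 8, 99) = 99
Root (Minnie): min(37, 29, 99) = 29

29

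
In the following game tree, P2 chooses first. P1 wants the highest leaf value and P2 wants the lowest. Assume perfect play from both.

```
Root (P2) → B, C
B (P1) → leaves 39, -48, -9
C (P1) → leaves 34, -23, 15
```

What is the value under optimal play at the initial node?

34

B (P1): max(39, -48, -9) = 39
C (P1): max(34, -23, 15) = 34
Root (P2): min(39, 34) = 34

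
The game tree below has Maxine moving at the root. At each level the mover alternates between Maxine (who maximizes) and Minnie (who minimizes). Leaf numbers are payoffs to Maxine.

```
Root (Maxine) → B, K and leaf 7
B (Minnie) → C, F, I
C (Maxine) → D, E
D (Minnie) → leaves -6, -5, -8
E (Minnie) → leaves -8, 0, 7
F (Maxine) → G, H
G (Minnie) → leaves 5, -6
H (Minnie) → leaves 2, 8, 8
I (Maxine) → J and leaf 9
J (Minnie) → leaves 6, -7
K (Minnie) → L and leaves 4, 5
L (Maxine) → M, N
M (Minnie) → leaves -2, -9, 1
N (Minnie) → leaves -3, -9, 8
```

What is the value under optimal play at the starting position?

D (Minnie): min(-6, -5, -8) = -8
E (Minnie): min(-8, 0, 7) = -8
C (Maxine): max(-8, -8) = -8
G (Minnie): min(5, -6) = -6
H (Minnie): min(2, 8, 8) = 2
F (Maxine): max(-6, 2) = 2
J (Minnie): min(6, -7) = -7
I (Maxine): max(-7, 9) = 9
B (Minnie): min(-8, 2, 9) = -8
M (Minnie): min(-2, -9, 1) = -9
N (Minnie): min(-3, -9, 8) = -9
L (Maxine): max(-9, -9) = -9
K (Minnie): min(-9, 4, 5) = -9
Root (Maxine): max(-8, -9, 7) = 7

7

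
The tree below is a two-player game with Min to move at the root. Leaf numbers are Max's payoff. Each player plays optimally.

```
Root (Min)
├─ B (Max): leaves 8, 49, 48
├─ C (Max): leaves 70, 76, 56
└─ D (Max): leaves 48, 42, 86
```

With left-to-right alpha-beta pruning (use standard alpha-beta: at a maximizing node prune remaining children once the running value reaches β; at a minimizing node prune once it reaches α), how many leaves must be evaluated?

7

B [α=-∞,β=+∞]: v=49
C [α=-∞,β=49]: v=70 after child 1 ≥ β → β-cutoff, skip 2
D [α=-∞,β=49]: v=86
Root [α=-∞,β=+∞]: v=49
Leaves evaluated: 7 of 9.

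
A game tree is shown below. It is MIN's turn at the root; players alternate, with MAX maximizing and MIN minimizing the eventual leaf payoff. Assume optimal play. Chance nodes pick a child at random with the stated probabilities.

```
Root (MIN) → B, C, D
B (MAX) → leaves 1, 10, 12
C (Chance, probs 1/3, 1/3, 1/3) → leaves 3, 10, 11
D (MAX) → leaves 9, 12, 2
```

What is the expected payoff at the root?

8

B (MAX): max(1, 10, 12) = 12
C (Chance): 1/3·3 + 1/3·10 + 1/3·11 = 8
D (MAX): max(9, 12, 2) = 12
Root (MIN): min(12, 8, 12) = 8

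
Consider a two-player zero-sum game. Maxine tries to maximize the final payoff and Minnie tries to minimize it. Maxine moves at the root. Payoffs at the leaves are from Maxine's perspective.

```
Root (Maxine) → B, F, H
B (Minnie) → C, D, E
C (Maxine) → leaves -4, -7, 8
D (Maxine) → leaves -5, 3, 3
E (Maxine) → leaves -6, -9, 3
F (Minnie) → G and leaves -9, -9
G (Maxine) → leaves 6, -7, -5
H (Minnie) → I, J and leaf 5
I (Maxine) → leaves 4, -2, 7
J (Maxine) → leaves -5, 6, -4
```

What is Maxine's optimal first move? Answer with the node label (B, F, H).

C (Maxine): max(-4, -7, 8) = 8
D (Maxine): max(-5, 3, 3) = 3
E (Maxine): max(-6, -9, 3) = 3
B (Minnie): min(8, 3, 3) = 3
G (Maxine): max(6, -7, -5) = 6
F (Minnie): min(6, -9, -9) = -9
I (Maxine): max(4, -2, 7) = 7
J (Maxine): max(-5, 6, -4) = 6
H (Minnie): min(7, 6, 5) = 5
Root (Maxine): max(3, -9, 5) = 5
Maxine picks the child with the highest value: H (value 5).

H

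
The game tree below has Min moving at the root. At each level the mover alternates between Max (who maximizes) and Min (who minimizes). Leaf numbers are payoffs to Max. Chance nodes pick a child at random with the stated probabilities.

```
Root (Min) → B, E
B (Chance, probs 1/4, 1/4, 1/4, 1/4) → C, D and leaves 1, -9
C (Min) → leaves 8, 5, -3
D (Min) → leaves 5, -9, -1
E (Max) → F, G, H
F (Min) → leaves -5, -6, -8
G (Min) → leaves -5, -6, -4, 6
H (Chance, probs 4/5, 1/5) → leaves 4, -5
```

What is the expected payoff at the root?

C (Min): min(8, 5, -3) = -3
D (Min): min(5, -9, -1) = -9
B (Chance): 1/4·-3 + 1/4·-9 + 1/4·1 + 1/4·-9 = -5
F (Min): min(-5, -6, -8) = -8
G (Min): min(-5, -6, -4, 6) = -6
H (Chance): 4/5·4 + 1/5·-5 = 2.2
E (Max): max(-8, -6, 2.2) = 2.2
Root (Min): min(-5, 2.2) = -5

-5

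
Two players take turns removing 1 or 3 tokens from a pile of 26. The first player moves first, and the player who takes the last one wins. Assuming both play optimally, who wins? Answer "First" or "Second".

Second

Mark each pile size as W (mover wins) or L (mover loses):
i:   0  1  2  3  4  5  6  7  8  9 10 11 12 13 14 15 16 17 18 19 20 21 22 23 24 25 26
     L  W  L  W  L  W  L  W  L  W  L  W  L  W  L  W  L  W  L  W  L  W  L  W  L  W  L
Position 26 is L, so the second player wins.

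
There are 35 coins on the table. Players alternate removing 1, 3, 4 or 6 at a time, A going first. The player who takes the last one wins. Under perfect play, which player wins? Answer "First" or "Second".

Second

Compute winning (W) and losing (L) positions by backward induction:
i:   0  1  2  3  4  5  6  7  8  9 10 11 12 13 14 15 16 17 18 19 20 21 22 23 24 25 26 27 28 29 30 31 32 33 34 35
     L  W  L  W  W  W  W  L  W  L  W  W  W  W  L  W  L  W  W  W  W  L  W  L  W  W  W  W  L  W  L  W  W  W  W  L
Position 35 is L, so the second player wins.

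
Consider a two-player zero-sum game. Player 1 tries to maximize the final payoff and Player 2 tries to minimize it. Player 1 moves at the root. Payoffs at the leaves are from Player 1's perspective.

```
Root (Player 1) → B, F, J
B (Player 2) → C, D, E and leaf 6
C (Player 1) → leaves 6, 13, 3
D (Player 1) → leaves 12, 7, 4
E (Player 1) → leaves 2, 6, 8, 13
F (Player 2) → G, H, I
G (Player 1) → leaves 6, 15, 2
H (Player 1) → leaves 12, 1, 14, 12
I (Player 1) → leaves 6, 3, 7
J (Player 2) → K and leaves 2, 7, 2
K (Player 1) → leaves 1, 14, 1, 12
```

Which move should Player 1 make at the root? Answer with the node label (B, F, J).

F

C (Player 1): max(6, 13, 3) = 13
D (Player 1): max(12, 7, 4) = 12
E (Player 1): max(2, 6, 8, 13) = 13
B (Player 2): min(13, 12, 13, 6) = 6
G (Player 1): max(6, 15, 2) = 15
H (Player 1): max(12, 1, 14, 12) = 14
I (Player 1): max(6, 3, 7) = 7
F (Player 2): min(15, 14, 7) = 7
K (Player 1): max(1, 14, 1, 12) = 14
J (Player 2): min(14, 2, 7, 2) = 2
Root (Player 1): max(6, 7, 2) = 7
Player 1 picks the child with the highest value: F (value 7).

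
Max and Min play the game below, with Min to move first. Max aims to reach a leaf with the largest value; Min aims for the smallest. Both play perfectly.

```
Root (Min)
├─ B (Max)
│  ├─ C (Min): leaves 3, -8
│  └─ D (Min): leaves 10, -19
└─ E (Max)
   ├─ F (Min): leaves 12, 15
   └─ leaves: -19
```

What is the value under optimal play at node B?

-8

C: min(3, -8) = -8
D: min(10, -19) = -19
B: max(-8, -19) = -8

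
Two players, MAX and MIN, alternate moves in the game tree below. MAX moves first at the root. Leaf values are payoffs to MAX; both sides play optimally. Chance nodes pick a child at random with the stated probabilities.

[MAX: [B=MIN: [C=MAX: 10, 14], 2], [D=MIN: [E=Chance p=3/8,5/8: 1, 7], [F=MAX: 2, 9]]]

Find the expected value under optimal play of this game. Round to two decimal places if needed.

4.75

C (MAX): max(10, 14) = 14
B (MIN): min(14, 2) = 2
E (Chance): 3/8·1 + 5/8·7 = 4.75
F (MAX): max(2, 9) = 9
D (MIN): min(4.75, 9) = 4.75
Root (MAX): max(2, 4.75) = 4.75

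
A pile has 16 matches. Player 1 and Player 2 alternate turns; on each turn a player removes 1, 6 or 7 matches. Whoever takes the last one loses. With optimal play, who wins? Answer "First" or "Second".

First

W/L table (W = player to move can force a win):
i:   0  1  2  3  4  5  6  7  8  9 10 11 12 13 14 15 16
     W  L  W  L  W  L  W  W  W  W  W  W  W  L  W  L  W
Position 16 is W, so the first player wins.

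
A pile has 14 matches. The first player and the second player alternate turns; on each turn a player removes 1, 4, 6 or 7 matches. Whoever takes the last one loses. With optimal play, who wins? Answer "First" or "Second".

Second

Mark each pile size as W (mover wins) or L (mover loses):
i:   0  1  2  3  4  5  6  7  8  9 10 11 12 13 14
     W  L  W  L  W  W  L  W  W  W  W  L  W  W  L
Position 14 is L, so the second player wins.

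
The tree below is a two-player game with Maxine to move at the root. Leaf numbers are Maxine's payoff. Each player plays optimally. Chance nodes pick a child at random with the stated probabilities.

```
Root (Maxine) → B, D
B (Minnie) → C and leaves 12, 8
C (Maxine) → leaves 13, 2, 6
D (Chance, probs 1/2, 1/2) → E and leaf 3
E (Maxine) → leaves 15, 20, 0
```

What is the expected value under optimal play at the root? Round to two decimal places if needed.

C (Maxine): max(13, 2, 6) = 13
B (Minnie): min(13, 12, 8) = 8
E (Maxine): max(15, 20, 0) = 20
D (Chance): 1/2·20 + 1/2·3 = 11.5
Root (Maxine): max(8, 11.5) = 11.5

11.5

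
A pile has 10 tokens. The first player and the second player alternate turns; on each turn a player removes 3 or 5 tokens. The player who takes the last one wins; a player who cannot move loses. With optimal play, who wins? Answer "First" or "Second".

Mark each pile size as W (mover wins) or L (mover loses):
i:   0  1  2  3  4  5  6  7  8  9 10
     L  L  L  W  W  W  W  W  L  L  L
Position 10 is L, so the second player wins.

Second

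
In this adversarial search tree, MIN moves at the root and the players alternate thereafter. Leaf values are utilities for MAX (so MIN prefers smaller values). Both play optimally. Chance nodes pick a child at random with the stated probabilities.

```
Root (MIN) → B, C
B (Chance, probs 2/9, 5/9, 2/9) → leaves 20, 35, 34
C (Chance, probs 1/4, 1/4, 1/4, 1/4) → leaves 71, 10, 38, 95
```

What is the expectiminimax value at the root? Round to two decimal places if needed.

B (Chance): 2/9·20 + 5/9·35 + 2/9·34 = 31.44
C (Chance): 1/4·71 + 1/4·10 + 1/4·38 + 1/4·95 = 53.5
Root (MIN): min(31.44, 53.5) = 31.44

31.44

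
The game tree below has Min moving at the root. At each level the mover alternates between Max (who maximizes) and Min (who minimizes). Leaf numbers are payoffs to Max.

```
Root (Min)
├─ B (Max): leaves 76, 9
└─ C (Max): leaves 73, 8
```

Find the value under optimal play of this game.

B (Max): max(76, 9) = 76
C (Max): max(73, 8) = 73
Root (Min): min(76, 73) = 73

73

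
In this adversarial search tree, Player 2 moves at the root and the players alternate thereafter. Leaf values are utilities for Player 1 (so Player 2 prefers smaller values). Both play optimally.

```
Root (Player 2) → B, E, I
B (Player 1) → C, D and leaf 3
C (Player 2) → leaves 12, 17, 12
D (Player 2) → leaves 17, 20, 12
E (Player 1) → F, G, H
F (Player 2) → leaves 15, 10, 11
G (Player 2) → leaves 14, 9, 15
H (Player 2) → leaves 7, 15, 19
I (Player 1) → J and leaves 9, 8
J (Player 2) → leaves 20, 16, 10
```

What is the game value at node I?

J: min(20, 16, 10) = 10
I: max(10, 9, 8) = 10

10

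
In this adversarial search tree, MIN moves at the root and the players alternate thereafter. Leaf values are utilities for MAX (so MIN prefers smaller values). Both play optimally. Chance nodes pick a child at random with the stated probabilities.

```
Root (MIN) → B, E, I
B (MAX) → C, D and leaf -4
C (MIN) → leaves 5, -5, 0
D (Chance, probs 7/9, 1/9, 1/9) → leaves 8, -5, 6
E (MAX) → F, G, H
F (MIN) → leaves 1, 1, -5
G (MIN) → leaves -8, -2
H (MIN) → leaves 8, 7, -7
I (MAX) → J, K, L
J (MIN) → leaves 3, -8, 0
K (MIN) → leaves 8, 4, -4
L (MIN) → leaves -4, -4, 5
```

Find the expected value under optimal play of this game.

C (MIN): min(5, -5, 0) = -5
D (Chance): 7/9·8 + 1/9·-5 + 1/9·6 = 6.33
B (MAX): max(-5, 6.33, -4) = 6.33
F (MIN): min(1, 1, -5) = -5
G (MIN): min(-8, -2) = -8
H (MIN): min(8, 7, -7) = -7
E (MAX): max(-5, -8, -7) = -5
J (MIN): min(3, -8, 0) = -8
K (MIN): min(8, 4, -4) = -4
L (MIN): min(-4, -4, 5) = -4
I (MAX): max(-8, -4, -4) = -4
Root (MIN): min(6.33, -5, -4) = -5

-5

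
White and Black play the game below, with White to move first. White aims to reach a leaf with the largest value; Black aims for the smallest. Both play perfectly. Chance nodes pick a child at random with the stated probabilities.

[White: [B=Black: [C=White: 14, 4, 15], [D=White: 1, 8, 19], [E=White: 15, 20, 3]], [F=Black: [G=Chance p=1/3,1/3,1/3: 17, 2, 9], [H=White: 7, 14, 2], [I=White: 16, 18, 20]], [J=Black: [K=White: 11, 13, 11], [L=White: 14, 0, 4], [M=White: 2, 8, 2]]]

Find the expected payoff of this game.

C (White): max(14, 4, 15) = 15
D (White): max(1, 8, 19) = 19
E (White): max(15, 20, 3) = 20
B (Black): min(15, 19, 20) = 15
G (Chance): 1/3·17 + 1/3·2 + 1/3·9 = 9.33
H (White): max(7, 14, 2) = 14
I (White): max(16, 18, 20) = 20
F (Black): min(9.33, 14, 20) = 9.33
K (White): max(11, 13, 11) = 13
L (White): max(14, 0, 4) = 14
M (White): max(2, 8, 2) = 8
J (Black): min(13, 14, 8) = 8
Root (White): max(15, 9.33, 8) = 15

15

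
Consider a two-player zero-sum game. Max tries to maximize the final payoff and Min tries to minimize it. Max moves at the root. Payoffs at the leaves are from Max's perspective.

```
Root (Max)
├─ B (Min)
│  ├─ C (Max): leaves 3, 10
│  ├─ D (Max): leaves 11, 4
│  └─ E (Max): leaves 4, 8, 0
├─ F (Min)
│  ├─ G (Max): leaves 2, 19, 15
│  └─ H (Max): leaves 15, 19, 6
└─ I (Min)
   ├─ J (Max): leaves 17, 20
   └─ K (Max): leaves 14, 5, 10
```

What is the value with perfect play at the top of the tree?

C (Max): max(3, 10) = 10
D (Max): max(11, 4) = 11
E (Max): max(4, 8, 0) = 8
B (Min): min(10, 11, 8) = 8
G (Max): max(2, 19, 15) = 19
H (Max): max(15, 19, 6) = 19
F (Min): min(19, 19) = 19
J (Max): max(17, 20) = 20
K (Max): max(14, 5, 10) = 14
I (Min): min(20, 14) = 14
Root (Max): max(8, 19, 14) = 19

19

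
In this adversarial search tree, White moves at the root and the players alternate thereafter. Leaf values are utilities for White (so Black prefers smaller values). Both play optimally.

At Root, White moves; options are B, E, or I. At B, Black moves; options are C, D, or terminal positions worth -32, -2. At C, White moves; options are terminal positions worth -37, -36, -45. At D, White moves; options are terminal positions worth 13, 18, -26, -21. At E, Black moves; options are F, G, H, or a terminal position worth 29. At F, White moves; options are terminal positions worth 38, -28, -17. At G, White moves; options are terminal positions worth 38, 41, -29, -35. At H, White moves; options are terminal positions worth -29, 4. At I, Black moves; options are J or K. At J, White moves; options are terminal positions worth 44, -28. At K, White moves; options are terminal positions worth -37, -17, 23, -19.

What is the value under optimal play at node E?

4

F: max(38, -28, -17) = 38
G: max(38, 41, -29, -35) = 41
H: max(-29, 4) = 4
E: min(38, 41, 4, 29) = 4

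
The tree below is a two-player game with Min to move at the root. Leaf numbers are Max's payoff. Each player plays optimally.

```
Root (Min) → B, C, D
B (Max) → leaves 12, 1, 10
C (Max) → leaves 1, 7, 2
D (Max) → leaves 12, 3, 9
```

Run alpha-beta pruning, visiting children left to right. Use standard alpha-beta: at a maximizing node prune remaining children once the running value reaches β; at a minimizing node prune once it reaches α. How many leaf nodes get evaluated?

B [α=-∞,β=+∞]: v=12
C [α=-∞,β=12]: v=7
D [α=-∞,β=7]: v=12 after child 1 ≥ β → β-cutoff, skip 2
Root [α=-∞,β=+∞]: v=7
Leaves evaluated: 7 of 9.

7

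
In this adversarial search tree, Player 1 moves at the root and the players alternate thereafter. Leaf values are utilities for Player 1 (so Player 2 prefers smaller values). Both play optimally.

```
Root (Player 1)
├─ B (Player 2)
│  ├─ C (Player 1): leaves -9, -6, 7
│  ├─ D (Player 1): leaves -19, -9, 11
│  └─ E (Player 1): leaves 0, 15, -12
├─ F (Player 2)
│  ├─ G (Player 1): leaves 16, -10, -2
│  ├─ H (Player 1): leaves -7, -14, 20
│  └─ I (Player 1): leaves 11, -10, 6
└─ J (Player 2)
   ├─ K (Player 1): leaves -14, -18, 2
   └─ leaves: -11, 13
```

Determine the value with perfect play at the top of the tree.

C (Player 1): max(-9, -6, 7) = 7
D (Player 1): max(-19, -9, 11) = 11
E (Player 1): max(0, 15, -12) = 15
B (Player 2): min(7, 11, 15) = 7
G (Player 1): max(16, -10, -2) = 16
H (Player 1): max(-7, -14, 20) = 20
I (Player 1): max(11, -10, 6) = 11
F (Player 2): min(16, 20, 11) = 11
K (Player 1): max(-14, -18, 2) = 2
J (Player 2): min(2, -11, 13) = -11
Root (Player 1): max(7, 11, -11) = 11

11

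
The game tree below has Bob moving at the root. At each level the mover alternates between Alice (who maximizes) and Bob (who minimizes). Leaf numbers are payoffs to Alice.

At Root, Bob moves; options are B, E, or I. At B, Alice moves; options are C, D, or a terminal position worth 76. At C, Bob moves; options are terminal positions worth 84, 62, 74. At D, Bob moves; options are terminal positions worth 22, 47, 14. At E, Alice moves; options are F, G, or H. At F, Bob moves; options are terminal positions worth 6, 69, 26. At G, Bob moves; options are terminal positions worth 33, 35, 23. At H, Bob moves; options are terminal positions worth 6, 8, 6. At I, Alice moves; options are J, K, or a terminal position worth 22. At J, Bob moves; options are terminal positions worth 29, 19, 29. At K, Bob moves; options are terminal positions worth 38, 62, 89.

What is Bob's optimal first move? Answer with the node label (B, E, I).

C (Bob): min(84, 62, 74) = 62
D (Bob): min(22, 47, 14) = 14
B (Alice): max(62, 14, 76) = 76
F (Bob): min(6, 69, 26) = 6
G (Bob): min(33, 35, 23) = 23
H (Bob): min(6, 8, 6) = 6
E (Alice): max(6, 23, 6) = 23
J (Bob): min(29, 19, 29) = 19
K (Bob): min(38, 62, 89) = 38
I (Alice): max(19, 38, 22) = 38
Root (Bob): min(76, 23, 38) = 23
Bob picks the child with the lowest value: E (value 23).

E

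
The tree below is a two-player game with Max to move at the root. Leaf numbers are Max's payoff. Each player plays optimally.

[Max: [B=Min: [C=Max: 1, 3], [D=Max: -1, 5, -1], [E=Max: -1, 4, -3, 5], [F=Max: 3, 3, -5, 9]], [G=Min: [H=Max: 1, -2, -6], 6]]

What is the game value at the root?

3

C (Max): max(1, 3) = 3
D (Max): max(-1, 5, -1) = 5
E (Max): max(-1, 4, -3, 5) = 5
F (Max): max(3, 3, -5, 9) = 9
B (Min): min(3, 5, 5, 9) = 3
H (Max): max(1, -2, -6) = 1
G (Min): min(1, 6) = 1
Root (Max): max(3, 1) = 3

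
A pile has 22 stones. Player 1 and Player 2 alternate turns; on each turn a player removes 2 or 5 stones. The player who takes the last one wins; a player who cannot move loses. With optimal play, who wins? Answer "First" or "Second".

Second

i:   0  1  2  3  4  5  6  7  8  9 10 11 12 13 14 15 16 17 18 19 20 21 22
     L  L  W  W  L  W  W  L  L  W  W  L  W  W  L  L  W  W  L  W  W  L  L
Position 22 is L, so the second player wins.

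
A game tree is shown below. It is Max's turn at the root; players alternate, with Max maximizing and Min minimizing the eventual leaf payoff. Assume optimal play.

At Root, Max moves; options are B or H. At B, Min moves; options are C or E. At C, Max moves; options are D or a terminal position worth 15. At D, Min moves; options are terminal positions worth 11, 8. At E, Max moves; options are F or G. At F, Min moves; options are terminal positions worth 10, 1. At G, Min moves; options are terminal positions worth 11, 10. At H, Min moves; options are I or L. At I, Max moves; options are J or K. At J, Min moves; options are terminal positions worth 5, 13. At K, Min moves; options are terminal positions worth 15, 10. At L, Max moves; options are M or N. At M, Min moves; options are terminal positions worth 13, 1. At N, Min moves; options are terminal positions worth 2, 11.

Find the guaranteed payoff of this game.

D (Min): min(11, 8) = 8
C (Max): max(8, 15) = 15
F (Min): min(10, 1) = 1
G (Min): min(11, 10) = 10
E (Max): max(1, 10) = 10
B (Min): min(15, 10) = 10
J (Min): min(5, 13) = 5
K (Min): min(15, 10) = 10
I (Max): max(5, 10) = 10
M (Min): min(13, 1) = 1
N (Min): min(2, 11) = 2
L (Max): max(1, 2) = 2
H (Min): min(10, 2) = 2
Root (Max): max(10, 2) = 10

10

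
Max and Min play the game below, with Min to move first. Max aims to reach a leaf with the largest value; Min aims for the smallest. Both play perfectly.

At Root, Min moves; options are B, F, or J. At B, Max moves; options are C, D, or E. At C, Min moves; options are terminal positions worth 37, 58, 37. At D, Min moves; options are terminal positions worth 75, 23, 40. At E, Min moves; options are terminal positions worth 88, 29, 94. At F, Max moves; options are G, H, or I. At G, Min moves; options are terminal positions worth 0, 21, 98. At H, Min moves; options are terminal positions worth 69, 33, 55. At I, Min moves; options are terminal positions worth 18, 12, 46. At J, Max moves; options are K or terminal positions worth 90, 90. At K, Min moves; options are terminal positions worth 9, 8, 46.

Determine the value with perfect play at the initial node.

33

C (Min): min(37, 58, 37) = 37
D (Min): min(75, 23, 40) = 23
E (Min): min(88, 29, 94) = 29
B (Max): max(37, 23, 29) = 37
G (Min): min(0, 21, 98) = 0
H (Min): min(69, 33, 55) = 33
I (Min): min(18, 12, 46) = 12
F (Max): max(0, 33, 12) = 33
K (Min): min(9, 8, 46) = 8
J (Max): max(8, 90, 90) = 90
Root (Min): min(37, 33, 90) = 33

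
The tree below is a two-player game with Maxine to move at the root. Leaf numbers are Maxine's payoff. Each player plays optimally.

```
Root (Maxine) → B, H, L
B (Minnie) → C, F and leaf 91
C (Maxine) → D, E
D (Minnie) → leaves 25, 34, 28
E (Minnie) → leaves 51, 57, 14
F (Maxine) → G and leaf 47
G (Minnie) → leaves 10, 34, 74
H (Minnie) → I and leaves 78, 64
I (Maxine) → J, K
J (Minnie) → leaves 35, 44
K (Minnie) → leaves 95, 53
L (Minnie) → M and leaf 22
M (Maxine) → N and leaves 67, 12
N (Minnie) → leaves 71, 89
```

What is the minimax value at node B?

D: min(25, 34, 28) = 25
E: min(51, 57, 14) = 14
C: max(25, 14) = 25
G: min(10, 34, 74) = 10
F: max(10, 47) = 47
B: min(25, 47, 91) = 25

25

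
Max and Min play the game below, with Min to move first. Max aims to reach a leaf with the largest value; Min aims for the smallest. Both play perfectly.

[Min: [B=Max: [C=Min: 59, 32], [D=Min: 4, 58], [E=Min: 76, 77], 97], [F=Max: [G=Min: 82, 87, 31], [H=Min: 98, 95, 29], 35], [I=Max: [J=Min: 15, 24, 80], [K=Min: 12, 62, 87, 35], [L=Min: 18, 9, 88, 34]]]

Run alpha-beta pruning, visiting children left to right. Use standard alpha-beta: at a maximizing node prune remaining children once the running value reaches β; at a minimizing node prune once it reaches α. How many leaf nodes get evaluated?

C [α=-∞,β=+∞]: v=32
D [α=32,β=+∞]: v=4 after child 1 ≤ α → α-cutoff, skip 1
E [α=32,β=+∞]: v=76
B [α=-∞,β=+∞]: v=97
G [α=-∞,β=97]: v=31
H [α=31,β=97]: v=29
F [α=-∞,β=97]: v=35
J [α=-∞,β=35]: v=15
K [α=15,β=35]: v=12 after child 1 ≤ α → α-cutoff, skip 3
L [α=15,β=35]: v=9 after child 2 ≤ α → α-cutoff, skip 2
I [α=-∞,β=35]: v=15
Root [α=-∞,β=+∞]: v=15
Leaves evaluated: 19 of 25.

19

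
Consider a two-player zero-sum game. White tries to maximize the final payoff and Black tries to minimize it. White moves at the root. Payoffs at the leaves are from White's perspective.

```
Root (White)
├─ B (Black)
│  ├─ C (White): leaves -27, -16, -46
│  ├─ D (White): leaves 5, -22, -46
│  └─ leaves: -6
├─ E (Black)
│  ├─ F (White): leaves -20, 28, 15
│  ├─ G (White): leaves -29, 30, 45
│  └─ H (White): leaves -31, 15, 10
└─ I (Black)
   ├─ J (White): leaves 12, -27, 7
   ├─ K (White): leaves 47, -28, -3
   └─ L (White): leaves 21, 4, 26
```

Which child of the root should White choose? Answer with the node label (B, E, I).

E

C (White): max(-27, -16, -46) = -16
D (White): max(5, -22, -46) = 5
B (Black): min(-16, 5, -6) = -16
F (White): max(-20, 28, 15) = 28
G (White): max(-29, 30, 45) = 45
H (White): max(-31, 15, 10) = 15
E (Black): min(28, 45, 15) = 15
J (White): max(12, -27, 7) = 12
K (White): max(47, -28, -3) = 47
L (White): max(21, 4, 26) = 26
I (Black): min(12, 47, 26) = 12
Root (White): max(-16, 15, 12) = 15
White picks the child with the highest value: E (value 15).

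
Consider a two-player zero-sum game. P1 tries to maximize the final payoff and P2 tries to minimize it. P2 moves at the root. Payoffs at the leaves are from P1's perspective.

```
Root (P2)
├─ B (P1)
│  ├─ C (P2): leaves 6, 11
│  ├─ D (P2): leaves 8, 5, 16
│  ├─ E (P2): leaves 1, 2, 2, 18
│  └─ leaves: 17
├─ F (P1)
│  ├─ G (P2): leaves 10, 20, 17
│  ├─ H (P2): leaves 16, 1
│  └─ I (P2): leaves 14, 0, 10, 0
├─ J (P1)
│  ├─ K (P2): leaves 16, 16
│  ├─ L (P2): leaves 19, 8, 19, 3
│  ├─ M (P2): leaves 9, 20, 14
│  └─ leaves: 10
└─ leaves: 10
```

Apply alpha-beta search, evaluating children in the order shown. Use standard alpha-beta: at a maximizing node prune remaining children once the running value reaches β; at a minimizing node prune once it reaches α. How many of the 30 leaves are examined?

16

C [α=-∞,β=+∞]: v=6
D [α=6,β=+∞]: v=5 after child 2 ≤ α → α-cutoff, skip 1
E [α=6,β=+∞]: v=1 after child 1 ≤ α → α-cutoff, skip 3
B [α=-∞,β=+∞]: v=17
G [α=-∞,β=17]: v=10
H [α=10,β=17]: v=1
I [α=10,β=17]: v=0 after child 2 ≤ α → α-cutoff, skip 2
F [α=-∞,β=17]: v=10
K [α=-∞,β=10]: v=16
J [α=-∞,β=10]: v=16 after child 1 ≥ β → β-cutoff, skip 3
Root [α=-∞,β=+∞]: v=10
Leaves evaluated: 16 of 30.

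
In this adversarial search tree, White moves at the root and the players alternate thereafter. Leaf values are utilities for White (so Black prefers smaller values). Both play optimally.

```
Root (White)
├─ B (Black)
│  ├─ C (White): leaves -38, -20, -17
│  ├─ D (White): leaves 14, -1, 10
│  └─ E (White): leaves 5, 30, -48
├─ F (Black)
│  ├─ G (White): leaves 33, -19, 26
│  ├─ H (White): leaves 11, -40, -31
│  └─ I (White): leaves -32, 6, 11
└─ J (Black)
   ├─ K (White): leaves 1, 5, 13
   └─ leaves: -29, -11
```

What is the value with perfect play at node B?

C: max(-38, -20, -17) = -17
D: max(14, -1, 10) = 14
E: max(5, 30, -48) = 30
B: min(-17, 14, 30) = -17

-17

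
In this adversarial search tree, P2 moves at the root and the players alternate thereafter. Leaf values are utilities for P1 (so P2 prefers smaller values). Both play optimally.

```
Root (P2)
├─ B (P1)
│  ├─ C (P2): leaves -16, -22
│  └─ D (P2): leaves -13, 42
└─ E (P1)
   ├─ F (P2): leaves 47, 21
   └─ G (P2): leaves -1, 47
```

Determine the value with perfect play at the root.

-13

C (P2): min(-16, -22) = -22
D (P2): min(-13, 42) = -13
B (P1): max(-22, -13) = -13
F (P2): min(47, 21) = 21
G (P2): min(-1, 47) = -1
E (P1): max(21, -1) = 21
Root (P2): min(-13, 21) = -13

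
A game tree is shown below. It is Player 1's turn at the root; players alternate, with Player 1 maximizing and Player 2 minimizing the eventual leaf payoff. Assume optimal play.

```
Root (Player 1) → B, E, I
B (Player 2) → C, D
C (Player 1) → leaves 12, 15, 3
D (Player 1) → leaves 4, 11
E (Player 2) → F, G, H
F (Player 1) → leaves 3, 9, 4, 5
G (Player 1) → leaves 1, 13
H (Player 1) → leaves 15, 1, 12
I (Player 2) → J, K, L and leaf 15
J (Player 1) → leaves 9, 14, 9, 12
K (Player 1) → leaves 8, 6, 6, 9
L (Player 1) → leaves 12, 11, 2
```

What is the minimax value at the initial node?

11

C (Player 1): max(12, 15, 3) = 15
D (Player 1): max(4, 11) = 11
B (Player 2): min(15, 11) = 11
F (Player 1): max(3, 9, 4, 5) = 9
G (Player 1): max(1, 13) = 13
H (Player 1): max(15, 1, 12) = 15
E (Player 2): min(9, 13, 15) = 9
J (Player 1): max(9, 14, 9, 12) = 14
K (Player 1): max(8, 6, 6, 9) = 9
L (Player 1): max(12, 11, 2) = 12
I (Player 2): min(14, 9, 12, 15) = 9
Root (Player 1): max(11, 9, 9) = 11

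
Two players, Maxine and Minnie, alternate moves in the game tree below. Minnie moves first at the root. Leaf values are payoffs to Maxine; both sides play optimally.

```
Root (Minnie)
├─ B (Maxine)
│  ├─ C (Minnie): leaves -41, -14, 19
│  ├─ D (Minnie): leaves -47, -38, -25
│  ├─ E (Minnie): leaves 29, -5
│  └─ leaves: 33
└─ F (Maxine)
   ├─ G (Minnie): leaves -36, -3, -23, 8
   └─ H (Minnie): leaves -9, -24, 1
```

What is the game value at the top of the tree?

-24

C (Minnie): min(-41, -14, 19) = -41
D (Minnie): min(-47, -38, -25) = -47
E (Minnie): min(29, -5) = -5
B (Maxine): max(-41, -47, -5, 33) = 33
G (Minnie): min(-36, -3, -23, 8) = -36
H (Minnie): min(-9, -24, 1) = -24
F (Maxine): max(-36, -24) = -24
Root (Minnie): min(33, -24) = -24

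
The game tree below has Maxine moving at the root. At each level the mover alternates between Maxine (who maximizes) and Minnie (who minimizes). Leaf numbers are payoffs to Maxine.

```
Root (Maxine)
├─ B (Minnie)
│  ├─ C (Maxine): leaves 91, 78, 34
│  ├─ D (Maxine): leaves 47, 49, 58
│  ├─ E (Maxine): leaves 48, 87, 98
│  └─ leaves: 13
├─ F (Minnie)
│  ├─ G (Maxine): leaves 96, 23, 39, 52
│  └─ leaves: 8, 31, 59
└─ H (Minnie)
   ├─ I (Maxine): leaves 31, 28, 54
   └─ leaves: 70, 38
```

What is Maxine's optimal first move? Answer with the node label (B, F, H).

H

C (Maxine): max(91, 78, 34) = 91
D (Maxine): max(47, 49, 58) = 58
E (Maxine): max(48, 87, 98) = 98
B (Minnie): min(91, 58, 98, 13) = 13
G (Maxine): max(96, 23, 39, 52) = 96
F (Minnie): min(96, 8, 31, 59) = 8
I (Maxine): max(31, 28, 54) = 54
H (Minnie): min(54, 70, 38) = 38
Root (Maxine): max(13, 8, 38) = 38
Maxine picks the child with the highest value: H (value 38).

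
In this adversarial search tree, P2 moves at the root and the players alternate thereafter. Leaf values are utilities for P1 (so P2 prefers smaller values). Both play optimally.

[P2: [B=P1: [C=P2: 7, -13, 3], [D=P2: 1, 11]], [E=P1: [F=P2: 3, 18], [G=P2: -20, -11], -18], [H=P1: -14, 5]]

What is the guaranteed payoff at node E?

F: min(3, 18) = 3
G: min(-20, -11) = -20
E: max(3, -20, -18) = 3

3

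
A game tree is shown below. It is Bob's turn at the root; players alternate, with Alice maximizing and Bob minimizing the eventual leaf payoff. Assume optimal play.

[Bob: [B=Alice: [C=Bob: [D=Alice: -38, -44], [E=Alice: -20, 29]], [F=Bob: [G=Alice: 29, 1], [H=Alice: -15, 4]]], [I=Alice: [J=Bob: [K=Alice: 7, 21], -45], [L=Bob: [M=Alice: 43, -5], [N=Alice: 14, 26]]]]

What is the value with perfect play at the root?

D (Alice): max(-38, -44) = -38
E (Alice): max(-20, 29) = 29
C (Bob): min(-38, 29) = -38
G (Alice): max(29, 1) = 29
H (Alice): max(-15, 4) = 4
F (Bob): min(29, 4) = 4
B (Alice): max(-38, 4) = 4
K (Alice): max(7, 21) = 21
J (Bob): min(21, -45) = -45
M (Alice): max(43, -5) = 43
N (Alice): max(14, 26) = 26
L (Bob): min(43, 26) = 26
I (Alice): max(-45, 26) = 26
Root (Bob): min(4, 26) = 4

4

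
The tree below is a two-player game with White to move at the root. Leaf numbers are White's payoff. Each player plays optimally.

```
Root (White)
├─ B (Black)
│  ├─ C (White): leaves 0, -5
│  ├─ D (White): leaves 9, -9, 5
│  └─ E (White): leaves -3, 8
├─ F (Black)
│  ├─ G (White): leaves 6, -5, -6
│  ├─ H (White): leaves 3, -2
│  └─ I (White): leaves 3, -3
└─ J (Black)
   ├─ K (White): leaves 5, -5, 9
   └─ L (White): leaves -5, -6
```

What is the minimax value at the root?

C (White): max(0, -5) = 0
D (White): max(9, -9, 5) = 9
E (White): max(-3, 8) = 8
B (Black): min(0, 9, 8) = 0
G (White): max(6, -5, -6) = 6
H (White): max(3, -2) = 3
I (White): max(3, -3) = 3
F (Black): min(6, 3, 3) = 3
K (White): max(5, -5, 9) = 9
L (White): max(-5, -6) = -5
J (Black): min(9, -5) = -5
Root (White): max(0, 3, -5) = 3

3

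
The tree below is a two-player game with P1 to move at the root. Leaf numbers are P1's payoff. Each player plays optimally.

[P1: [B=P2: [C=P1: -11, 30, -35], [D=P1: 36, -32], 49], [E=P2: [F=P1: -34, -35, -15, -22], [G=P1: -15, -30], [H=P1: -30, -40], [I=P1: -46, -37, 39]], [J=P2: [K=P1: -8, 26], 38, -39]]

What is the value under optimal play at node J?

K: max(-8, 26) = 26
J: min(26, 38, -39) = -39

-39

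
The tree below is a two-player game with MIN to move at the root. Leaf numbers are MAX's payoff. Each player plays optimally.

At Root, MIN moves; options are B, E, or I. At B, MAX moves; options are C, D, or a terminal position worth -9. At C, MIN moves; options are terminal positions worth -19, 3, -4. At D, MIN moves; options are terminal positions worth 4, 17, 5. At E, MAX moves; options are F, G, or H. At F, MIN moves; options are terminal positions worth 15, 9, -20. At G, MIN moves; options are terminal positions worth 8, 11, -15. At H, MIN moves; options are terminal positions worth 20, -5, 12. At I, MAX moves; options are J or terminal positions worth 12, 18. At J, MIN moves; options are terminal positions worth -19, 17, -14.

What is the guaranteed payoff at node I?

J: min(-19, 17, -14) = -19
I: max(-19, 12, 18) = 18

18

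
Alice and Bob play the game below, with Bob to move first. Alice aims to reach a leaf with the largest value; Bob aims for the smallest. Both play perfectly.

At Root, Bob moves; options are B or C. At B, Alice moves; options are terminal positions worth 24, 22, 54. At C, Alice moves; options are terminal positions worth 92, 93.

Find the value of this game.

54

B (Alice): max(24, 22, 54) = 54
C (Alice): max(92, 93) = 93
Root (Bob): min(54, 93) = 54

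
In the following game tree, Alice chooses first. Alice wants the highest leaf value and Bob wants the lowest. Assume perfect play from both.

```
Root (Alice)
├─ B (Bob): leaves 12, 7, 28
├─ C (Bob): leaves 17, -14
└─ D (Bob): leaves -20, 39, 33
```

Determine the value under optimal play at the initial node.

B (Bob): min(12, 7, 28) = 7
C (Bob): min(17, -14) = -14
D (Bob): min(-20, 39, 33) = -20
Root (Alice): max(7, -14, -20) = 7

7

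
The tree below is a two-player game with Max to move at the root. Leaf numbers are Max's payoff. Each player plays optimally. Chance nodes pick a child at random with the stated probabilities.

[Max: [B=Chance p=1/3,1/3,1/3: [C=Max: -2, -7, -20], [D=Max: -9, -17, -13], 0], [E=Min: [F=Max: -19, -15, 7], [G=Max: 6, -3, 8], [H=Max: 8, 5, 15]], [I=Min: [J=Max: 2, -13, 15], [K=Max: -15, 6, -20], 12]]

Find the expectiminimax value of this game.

7

C (Max): max(-2, -7, -20) = -2
D (Max): max(-9, -17, -13) = -9
B (Chance): 1/3·-2 + 1/3·-9 + 1/3·0 = -3.67
F (Max): max(-19, -15, 7) = 7
G (Max): max(6, -3, 8) = 8
H (Max): max(8, 5, 15) = 15
E (Min): min(7, 8, 15) = 7
J (Max): max(2, -13, 15) = 15
K (Max): max(-15, 6, -20) = 6
I (Min): min(15, 6, 12) = 6
Root (Max): max(-3.67, 7, 6) = 7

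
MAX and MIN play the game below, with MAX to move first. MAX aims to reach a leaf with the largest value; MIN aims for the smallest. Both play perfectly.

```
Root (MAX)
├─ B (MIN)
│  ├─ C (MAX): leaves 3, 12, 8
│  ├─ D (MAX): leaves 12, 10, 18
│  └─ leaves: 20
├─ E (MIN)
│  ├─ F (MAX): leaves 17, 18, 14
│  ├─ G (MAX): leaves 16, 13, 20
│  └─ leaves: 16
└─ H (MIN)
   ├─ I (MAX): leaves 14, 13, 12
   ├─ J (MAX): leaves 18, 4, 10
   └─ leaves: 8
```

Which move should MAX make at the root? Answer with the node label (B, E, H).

E

C (MAX): max(3, 12, 8) = 12
D (MAX): max(12, 10, 18) = 18
B (MIN): min(12, 18, 20) = 12
F (MAX): max(17, 18, 14) = 18
G (MAX): max(16, 13, 20) = 20
E (MIN): min(18, 20, 16) = 16
I (MAX): max(14, 13, 12) = 14
J (MAX): max(18, 4, 10) = 18
H (MIN): min(14, 18, 8) = 8
Root (MAX): max(12, 16, 8) = 16
MAX picks the child with the highest value: E (value 16).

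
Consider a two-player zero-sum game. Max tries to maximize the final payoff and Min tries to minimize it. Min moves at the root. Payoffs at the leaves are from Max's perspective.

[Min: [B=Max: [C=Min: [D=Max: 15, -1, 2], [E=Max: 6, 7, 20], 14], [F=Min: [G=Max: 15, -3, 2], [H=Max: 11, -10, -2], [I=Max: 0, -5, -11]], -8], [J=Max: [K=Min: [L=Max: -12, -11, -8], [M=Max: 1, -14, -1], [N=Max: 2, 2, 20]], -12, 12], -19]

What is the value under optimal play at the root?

D (Max): max(15, -1, 2) = 15
E (Max): max(6, 7, 20) = 20
C (Min): min(15, 20, 14) = 14
G (Max): max(15, -3, 2) = 15
H (Max): max(11, -10, -2) = 11
I (Max): max(0, -5, -11) = 0
F (Min): min(15, 11, 0) = 0
B (Max): max(14, 0, -8) = 14
L (Max): max(-12, -11, -8) = -8
M (Max): max(1, -14, -1) = 1
N (Max): max(2, 2, 20) = 20
K (Min): min(-8, 1, 20) = -8
J (Max): max(-8, -12, 12) = 12
Root (Min): min(14, 12, -19) = -19

-19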